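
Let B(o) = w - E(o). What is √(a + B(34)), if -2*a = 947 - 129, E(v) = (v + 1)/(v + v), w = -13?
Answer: I*√488427/34 ≈ 20.555*I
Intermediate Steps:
E(v) = (1 + v)/(2*v) (E(v) = (1 + v)/((2*v)) = (1 + v)*(1/(2*v)) = (1 + v)/(2*v))
B(o) = -13 - (1 + o)/(2*o)
a = -409 (a = -(947 - 129)/2 = -½*818 = -409)
√(a + B(34)) = √(-409 + (½)*(-1 - 27*34)/34) = √(-409 + (½)*(1/34)*(-1 - 918)) = √(-409 + (½)*(1/34)*(-919)) = √(-409 - 919/68) = √(-28731/68) = I*√488427/34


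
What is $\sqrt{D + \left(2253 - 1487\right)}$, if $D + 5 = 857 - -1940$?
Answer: $\sqrt{3558} \approx 59.649$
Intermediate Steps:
$D = 2792$ ($D = -5 + \left(857 - -1940\right) = -5 + \left(857 + 1940\right) = -5 + 2797 = 2792$)
$\sqrt{D + \left(2253 - 1487\right)} = \sqrt{2792 + \left(2253 - 1487\right)} = \sqrt{2792 + 766} = \sqrt{3558}$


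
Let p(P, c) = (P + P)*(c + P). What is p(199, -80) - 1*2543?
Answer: 44819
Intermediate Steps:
p(P, c) = 2*P*(P + c) (p(P, c) = (2*P)*(P + c) = 2*P*(P + c))
p(199, -80) - 1*2543 = 2*199*(199 - 80) - 1*2543 = 2*199*119 - 2543 = 47362 - 2543 = 44819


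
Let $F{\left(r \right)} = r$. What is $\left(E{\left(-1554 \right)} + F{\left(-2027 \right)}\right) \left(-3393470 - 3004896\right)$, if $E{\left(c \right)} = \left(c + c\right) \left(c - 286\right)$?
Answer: $-36577494123638$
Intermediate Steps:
$E{\left(c \right)} = 2 c \left(-286 + c\right)$
$\left(E{\left(-1554 \right)} + F{\left(-2027 \right)}\right) \left(-3393470 - 3004896\right) = \left(2 \left(-1554\right) \left(-286 - 1554\right) - 2027\right) \left(-3393470 - 3004896\right) = \left(2 \left(-1554\right) \left(-1840\right) - 2027\right) \left(-6398366\right) = \left(5718720 - 2027\right) \left(-6398366\right) = 5716693 \left(-6398366\right) = -36577494123638$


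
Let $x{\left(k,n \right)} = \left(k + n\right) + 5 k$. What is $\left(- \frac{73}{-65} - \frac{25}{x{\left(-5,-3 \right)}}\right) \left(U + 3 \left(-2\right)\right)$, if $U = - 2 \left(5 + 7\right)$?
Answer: $- \frac{8068}{143} \approx -56.42$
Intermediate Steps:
$x{\left(k,n \right)} = n + 6 k$
$U = -24$ ($U = \left(-2\right) 12 = -24$)
$\left(- \frac{73}{-65} - \frac{25}{x{\left(-5,-3 \right)}}\right) \left(U + 3 \left(-2\right)\right) = \left(- \frac{73}{-65} - \frac{25}{-3 + 6 \left(-5\right)}\right) \left(-24 + 3 \left(-2\right)\right) = \left(\left(-73\right) \left(- \frac{1}{65}\right) - \frac{25}{-3 - 30}\right) \left(-24 - 6\right) = \left(\frac{73}{65} - \frac{25}{-33}\right) \left(-30\right) = \left(\frac{73}{65} - - \frac{25}{33}\right) \left(-30\right) = \left(\frac{73}{65} + \frac{25}{33}\right) \left(-30\right) = \frac{4034}{2145} \left(-30\right) = - \frac{8068}{143}$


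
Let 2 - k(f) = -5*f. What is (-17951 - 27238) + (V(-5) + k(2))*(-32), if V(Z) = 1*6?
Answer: -45765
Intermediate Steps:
k(f) = 2 + 5*f (k(f) = 2 - (-5)*f = 2 + 5*f)
V(Z) = 6
(-17951 - 27238) + (V(-5) + k(2))*(-32) = (-17951 - 27238) + (6 + (2 + 5*2))*(-32) = -45189 + (6 + (2 + 10))*(-32) = -45189 + (6 + 12)*(-32) = -45189 + 18*(-32) = -45189 - 576 = -45765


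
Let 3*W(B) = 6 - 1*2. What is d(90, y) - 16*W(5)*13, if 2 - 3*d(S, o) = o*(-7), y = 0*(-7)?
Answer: -830/3 ≈ -276.67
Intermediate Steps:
W(B) = 4/3 (W(B) = (6 - 1*2)/3 = (6 - 2)/3 = (⅓)*4 = 4/3)
y = 0
d(S, o) = ⅔ + 7*o/3 (d(S, o) = ⅔ - o*(-7)/3 = ⅔ - (-7)*o/3 = ⅔ + 7*o/3)
d(90, y) - 16*W(5)*13 = (⅔ + (7/3)*0) - 16*(4/3)*13 = (⅔ + 0) - 64*13/3 = ⅔ - 1*832/3 = ⅔ - 832/3 = -830/3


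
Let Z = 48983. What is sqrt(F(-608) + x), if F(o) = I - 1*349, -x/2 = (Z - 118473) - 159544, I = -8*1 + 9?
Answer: 2*sqrt(114430) ≈ 676.55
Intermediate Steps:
I = 1 (I = -8 + 9 = 1)
x = 458068 (x = -2*((48983 - 118473) - 159544) = -2*(-69490 - 159544) = -2*(-229034) = 458068)
F(o) = -348 (F(o) = 1 - 1*349 = 1 - 349 = -348)
sqrt(F(-608) + x) = sqrt(-348 + 458068) = sqrt(457720) = 2*sqrt(114430)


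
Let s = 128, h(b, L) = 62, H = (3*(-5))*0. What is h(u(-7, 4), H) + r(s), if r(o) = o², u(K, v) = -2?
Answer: 16446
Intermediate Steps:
H = 0 (H = -15*0 = 0)
h(u(-7, 4), H) + r(s) = 62 + 128² = 62 + 16384 = 16446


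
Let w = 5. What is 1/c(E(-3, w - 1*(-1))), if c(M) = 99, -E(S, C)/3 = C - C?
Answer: 1/99 ≈ 0.010101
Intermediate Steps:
E(S, C) = 0 (E(S, C) = -3*(C - C) = -3*0 = 0)
1/c(E(-3, w - 1*(-1))) = 1/99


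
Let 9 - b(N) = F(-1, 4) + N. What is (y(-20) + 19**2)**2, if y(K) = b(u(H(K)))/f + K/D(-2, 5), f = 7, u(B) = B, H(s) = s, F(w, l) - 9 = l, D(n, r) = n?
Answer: 6827769/49 ≈ 1.3934e+5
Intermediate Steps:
F(w, l) = 9 + l
b(N) = -4 - N (b(N) = 9 - ((9 + 4) + N) = 9 - (13 + N) = 9 + (-13 - N) = -4 - N)
y(K) = -4/7 - 9*K/14 (y(K) = (-4 - K)/7 + K/(-2) = (-4 - K)*(1/7) + K*(-1/2) = (-4/7 - K/7) - K/2 = -4/7 - 9*K/14)
(y(-20) + 19**2)**2 = ((-4/7 - 9/14*(-20)) + 19**2)**2 = ((-4/7 + 90/7) + 361)**2 = (86/7 + 361)**2 = (2613/7)**2 = 6827769/49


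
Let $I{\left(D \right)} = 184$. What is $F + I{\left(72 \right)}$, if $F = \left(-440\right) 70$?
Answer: $-30616$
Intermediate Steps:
$F = -30800$
$F + I{\left(72 \right)} = -30800 + 184 = -30616$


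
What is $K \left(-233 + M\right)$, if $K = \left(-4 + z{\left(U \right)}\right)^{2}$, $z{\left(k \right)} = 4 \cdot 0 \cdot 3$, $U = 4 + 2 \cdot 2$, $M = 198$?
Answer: $-560$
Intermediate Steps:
$U = 8$ ($U = 4 + 4 = 8$)
$z{\left(k \right)} = 0$ ($z{\left(k \right)} = 0 \cdot 3 = 0$)
$K = 16$ ($K = \left(-4 + 0\right)^{2} = \left(-4\right)^{2} = 16$)
$K \left(-233 + M\right) = 16 \left(-233 + 198\right) = 16 \left(-35\right) = -560$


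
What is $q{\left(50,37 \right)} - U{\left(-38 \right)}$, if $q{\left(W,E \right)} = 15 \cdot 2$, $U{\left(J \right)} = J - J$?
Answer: $30$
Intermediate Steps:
$U{\left(J \right)} = 0$
$q{\left(W,E \right)} = 30$
$q{\left(50,37 \right)} - U{\left(-38 \right)} = 30 - 0 = 30 + 0 = 30$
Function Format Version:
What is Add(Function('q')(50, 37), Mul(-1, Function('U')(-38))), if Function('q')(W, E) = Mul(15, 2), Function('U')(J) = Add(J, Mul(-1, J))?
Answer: 30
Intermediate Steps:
Function('U')(J) = 0
Function('q')(W, E) = 30
Add(Function('q')(50, 37), Mul(-1, Function('U')(-38))) = Add(30, Mul(-1, 0)) = Add(30, 0) = 30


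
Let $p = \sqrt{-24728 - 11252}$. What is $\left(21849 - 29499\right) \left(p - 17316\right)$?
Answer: $132467400 - 15300 i \sqrt{8995} \approx 1.3247 \cdot 10^{8} - 1.4511 \cdot 10^{6} i$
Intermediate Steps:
$p = 2 i \sqrt{8995}$ ($p = \sqrt{-35980} = 2 i \sqrt{8995} \approx 189.68 i$)
$\left(21849 - 29499\right) \left(p - 17316\right) = \left(21849 - 29499\right) \left(2 i \sqrt{8995} - 17316\right) = - 7650 \left(-17316 + 2 i \sqrt{8995}\right) = 132467400 - 15300 i \sqrt{8995}$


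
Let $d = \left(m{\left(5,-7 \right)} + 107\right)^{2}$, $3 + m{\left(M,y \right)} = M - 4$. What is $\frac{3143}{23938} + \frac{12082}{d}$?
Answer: $\frac{46267213}{37702350} \approx 1.2272$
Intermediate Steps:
$m{\left(M,y \right)} = -7 + M$ ($m{\left(M,y \right)} = -3 + \left(M - 4\right) = -3 + \left(-4 + M\right) = -7 + M$)
$d = 11025$ ($d = \left(\left(-7 + 5\right) + 107\right)^{2} = \left(-2 + 107\right)^{2} = 105^{2} = 11025$)
$\frac{3143}{23938} + \frac{12082}{d} = \frac{3143}{23938} + \frac{12082}{11025} = 3143 \cdot \frac{1}{23938} + 12082 \cdot \frac{1}{11025} = \frac{3143}{23938} + \frac{1726}{1575} = \frac{46267213}{37702350}$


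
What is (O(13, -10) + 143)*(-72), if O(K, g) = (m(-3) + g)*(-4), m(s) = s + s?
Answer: -14904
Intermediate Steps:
m(s) = 2*s
O(K, g) = 24 - 4*g (O(K, g) = (2*(-3) + g)*(-4) = (-6 + g)*(-4) = 24 - 4*g)
(O(13, -10) + 143)*(-72) = ((24 - 4*(-10)) + 143)*(-72) = ((24 + 40) + 143)*(-72) = (64 + 143)*(-72) = 207*(-72) = -14904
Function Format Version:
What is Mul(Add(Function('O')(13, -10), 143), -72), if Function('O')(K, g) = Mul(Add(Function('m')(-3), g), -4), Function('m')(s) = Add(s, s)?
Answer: -14904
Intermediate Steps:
Function('m')(s) = Mul(2, s)
Function('O')(K, g) = Add(24, Mul(-4, g)) (Function('O')(K, g) = Mul(Add(Mul(2, -3), g), -4) = Mul(Add(-6, g), -4) = Add(24, Mul(-4, g)))
Mul(Add(Function('O')(13, -10), 143), -72) = Mul(Add(Add(24, Mul(-4, -10)), 143), -72) = Mul(Add(Add(24, 40), 143), -72) = Mul(Add(64, 143), -72) = Mul(207, -72) = -14904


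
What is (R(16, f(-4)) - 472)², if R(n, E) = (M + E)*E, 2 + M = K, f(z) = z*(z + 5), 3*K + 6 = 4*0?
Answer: 193600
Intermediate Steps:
K = -2 (K = -2 + (4*0)/3 = -2 + (⅓)*0 = -2 + 0 = -2)
f(z) = z*(5 + z)
M = -4 (M = -2 - 2 = -4)
R(n, E) = E*(-4 + E) (R(n, E) = (-4 + E)*E = E*(-4 + E))
(R(16, f(-4)) - 472)² = ((-4*(5 - 4))*(-4 - 4*(5 - 4)) - 472)² = ((-4*1)*(-4 - 4*1) - 472)² = (-4*(-4 - 4) - 472)² = (-4*(-8) - 472)² = (32 - 472)² = (-440)² = 193600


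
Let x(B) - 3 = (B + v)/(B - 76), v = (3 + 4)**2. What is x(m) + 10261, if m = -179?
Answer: 523490/51 ≈ 10265.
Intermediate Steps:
v = 49 (v = 7**2 = 49)
x(B) = 3 + (49 + B)/(-76 + B) (x(B) = 3 + (B + 49)/(B - 76) = 3 + (49 + B)/(-76 + B))
x(m) + 10261 = (-179 + 4*(-179))/(-76 - 179) + 10261 = (-179 - 716)/(-255) + 10261 = -1/255*(-895) + 10261 = 179/51 + 10261 = 523490/51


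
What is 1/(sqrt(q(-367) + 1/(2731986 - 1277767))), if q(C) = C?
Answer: -I*sqrt(194028578207867)/266849186 ≈ -0.0522*I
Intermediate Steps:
1/(sqrt(q(-367) + 1/(2731986 - 1277767))) = 1/(sqrt(-367 + 1/(2731986 - 1277767))) = 1/(sqrt(-367 + 1/1454219)) = 1/(sqrt(-533698372/1454219)) = 1/(2*I*sqrt(194028578207867)/1454219) = -I*sqrt(194028578207867)/266849186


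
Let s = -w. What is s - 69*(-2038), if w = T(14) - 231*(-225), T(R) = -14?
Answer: 88661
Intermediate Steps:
w = 51961 (w = -14 - 231*(-225) = -14 + 51975 = 51961)
s = -51961 (s = -1*51961 = -51961)
s - 69*(-2038) = -51961 - 69*(-2038) = -51961 - 1*(-140622) = -51961 + 140622 = 88661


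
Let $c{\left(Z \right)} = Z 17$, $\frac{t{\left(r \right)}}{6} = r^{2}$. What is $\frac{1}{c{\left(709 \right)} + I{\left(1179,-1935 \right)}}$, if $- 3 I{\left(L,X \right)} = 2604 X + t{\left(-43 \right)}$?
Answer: $\frac{1}{1687935} \approx 5.9244 \cdot 10^{-7}$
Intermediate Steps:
$t{\left(r \right)} = 6 r^{2}$
$I{\left(L,X \right)} = -3698 - 868 X$ ($I{\left(L,X \right)} = - \frac{2604 X + 6 \left(-43\right)^{2}}{3} = - \frac{2604 X + 6 \cdot 1849}{3} = - \frac{2604 X + 11094}{3} = - \frac{11094 + 2604 X}{3} = -3698 - 868 X$)
$c{\left(Z \right)} = 17 Z$
$\frac{1}{c{\left(709 \right)} + I{\left(1179,-1935 \right)}} = \frac{1}{17 \cdot 709 - -1675882} = \frac{1}{12053 + \left(-3698 + 1679580\right)} = \frac{1}{12053 + 1675882} = \frac{1}{1687935}$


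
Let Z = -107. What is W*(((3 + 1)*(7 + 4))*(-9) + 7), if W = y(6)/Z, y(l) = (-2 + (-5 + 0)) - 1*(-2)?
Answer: -1945/107 ≈ -18.178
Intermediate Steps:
y(l) = -5 (y(l) = (-2 - 5) + 2 = -7 + 2 = -5)
W = 5/107 (W = -5/(-107) = -5*(-1/107) = 5/107 ≈ 0.046729)
W*(((3 + 1)*(7 + 4))*(-9) + 7) = 5*(((3 + 1)*(7 + 4))*(-9) + 7)/107 = 5*((4*11)*(-9) + 7)/107 = 5*(44*(-9) + 7)/107 = 5*(-396 + 7)/107 = (5/107)*(-389) = -1945/107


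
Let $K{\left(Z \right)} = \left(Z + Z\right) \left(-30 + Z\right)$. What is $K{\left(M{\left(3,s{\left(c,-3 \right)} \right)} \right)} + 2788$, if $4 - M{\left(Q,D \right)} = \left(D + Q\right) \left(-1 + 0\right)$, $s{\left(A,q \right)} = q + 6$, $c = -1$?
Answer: $2388$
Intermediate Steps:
$s{\left(A,q \right)} = 6 + q$
$M{\left(Q,D \right)} = 4 + D + Q$ ($M{\left(Q,D \right)} = 4 - \left(D + Q\right) \left(-1 + 0\right) = 4 - \left(D + Q\right) \left(-1\right) = 4 - \left(- D - Q\right) = 4 + \left(D + Q\right) = 4 + D + Q$)
$K{\left(Z \right)} = 2 Z \left(-30 + Z\right)$
$K{\left(M{\left(3,s{\left(c,-3 \right)} \right)} \right)} + 2788 = 2 \left(4 + \left(6 - 3\right) + 3\right) \left(-30 + \left(4 + \left(6 - 3\right) + 3\right)\right) + 2788 = 2 \left(4 + 3 + 3\right) \left(-30 + \left(4 + 3 + 3\right)\right) + 2788 = 2 \cdot 10 \left(-30 + 10\right) + 2788 = 2 \cdot 10 \left(-20\right) + 2788 = -400 + 2788 = 2388$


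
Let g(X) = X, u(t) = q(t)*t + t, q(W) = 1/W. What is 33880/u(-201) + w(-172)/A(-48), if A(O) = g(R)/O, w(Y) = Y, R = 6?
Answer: 6033/5 ≈ 1206.6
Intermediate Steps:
u(t) = 1 + t (u(t) = t/t + t = 1 + t)
A(O) = 6/O
33880/u(-201) + w(-172)/A(-48) = 33880/(1 - 201) - 172/(6/(-48)) = 33880/(-200) - 172/(6*(-1/48)) = 33880*(-1/200) - 172/(-⅛) = -847/5 - 172*(-8) = -847/5 + 1376 = 6033/5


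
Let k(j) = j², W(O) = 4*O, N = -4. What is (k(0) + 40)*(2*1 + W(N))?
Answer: -560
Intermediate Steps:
(k(0) + 40)*(2*1 + W(N)) = (0² + 40)*(2*1 + 4*(-4)) = (0 + 40)*(2 - 16) = 40*(-14) = -560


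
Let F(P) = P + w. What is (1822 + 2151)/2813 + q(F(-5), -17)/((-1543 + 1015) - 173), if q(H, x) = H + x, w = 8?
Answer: 97395/67997 ≈ 1.4323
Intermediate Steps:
F(P) = 8 + P (F(P) = P + 8 = 8 + P)
(1822 + 2151)/2813 + q(F(-5), -17)/((-1543 + 1015) - 173) = (1822 + 2151)/2813 + ((8 - 5) - 17)/((-1543 + 1015) - 173) = 3973*(1/2813) + (3 - 17)/(-528 - 173) = 137/97 - 14/(-701) = 137/97 - 14*(-1/701) = 137/97 + 14/701 = 97395/67997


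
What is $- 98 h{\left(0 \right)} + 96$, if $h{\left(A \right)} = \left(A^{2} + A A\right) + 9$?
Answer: $-786$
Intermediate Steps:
$h{\left(A \right)} = 9 + 2 A^{2}$ ($h{\left(A \right)} = \left(A^{2} + A^{2}\right) + 9 = 2 A^{2} + 9 = 9 + 2 A^{2}$)
$- 98 h{\left(0 \right)} + 96 = - 98 \left(9 + 2 \cdot 0^{2}\right) + 96 = - 98 \left(9 + 2 \cdot 0\right) + 96 = - 98 \left(9 + 0\right) + 96 = \left(-98\right) 9 + 96 = -882 + 96 = -786$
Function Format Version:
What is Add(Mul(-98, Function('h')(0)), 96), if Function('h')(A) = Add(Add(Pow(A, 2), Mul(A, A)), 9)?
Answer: -786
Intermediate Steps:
Function('h')(A) = Add(9, Mul(2, Pow(A, 2))) (Function('h')(A) = Add(Add(Pow(A, 2), Pow(A, 2)), 9) = Add(Mul(2, Pow(A, 2)), 9) = Add(9, Mul(2, Pow(A, 2))))
Add(Mul(-98, Function('h')(0)), 96) = Add(Mul(-98, Add(9, Mul(2, Pow(0, 2)))), 96) = Add(Mul(-98, Add(9, Mul(2, 0))), 96) = Add(Mul(-98, Add(9, 0)), 96) = Add(Mul(-98, 9), 96) = Add(-882, 96) = -786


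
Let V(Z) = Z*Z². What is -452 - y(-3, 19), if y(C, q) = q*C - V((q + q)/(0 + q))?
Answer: -387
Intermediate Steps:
V(Z) = Z³
y(C, q) = -8 + C*q (y(C, q) = q*C - ((q + q)/(0 + q))³ = C*q - ((2*q)/q)³ = C*q - 1*2³ = C*q - 1*8 = C*q - 8 = -8 + C*q)
-452 - y(-3, 19) = -452 - (-8 - 3*19) = -452 - (-8 - 57) = -452 - 1*(-65) = -452 + 65 = -387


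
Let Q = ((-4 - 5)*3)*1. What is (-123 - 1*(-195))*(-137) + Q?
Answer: -9891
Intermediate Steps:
Q = -27 (Q = -9*3*1 = -27*1 = -27)
(-123 - 1*(-195))*(-137) + Q = (-123 - 1*(-195))*(-137) - 27 = (-123 + 195)*(-137) - 27 = 72*(-137) - 27 = -9864 - 27 = -9891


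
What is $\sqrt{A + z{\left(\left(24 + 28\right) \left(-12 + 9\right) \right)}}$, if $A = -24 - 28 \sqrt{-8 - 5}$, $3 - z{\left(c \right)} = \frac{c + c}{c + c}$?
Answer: $\sqrt{-22 - 28 i \sqrt{13}} \approx 6.3767 - 7.916 i$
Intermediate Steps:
$z{\left(c \right)} = 2$ ($z{\left(c \right)} = 3 - \frac{c + c}{c + c} = 3 - \frac{2 c}{2 c} = 3 - 2 c \frac{1}{2 c} = 3 - 1 = 2$)
$A = -24 - 28 i \sqrt{13}$ ($A = -24 - 28 \sqrt{-13} = -24 - 28 i \sqrt{13} \approx -24.0 - 100.96 i$)
$\sqrt{A + z{\left(\left(24 + 28\right) \left(-12 + 9\right) \right)}} = \sqrt{\left(-24 - 28 i \sqrt{13}\right) + 2} = \sqrt{-22 - 28 i \sqrt{13}}$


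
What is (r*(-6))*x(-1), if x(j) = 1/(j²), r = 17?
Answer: -102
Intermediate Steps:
x(j) = j⁻²
(r*(-6))*x(-1) = (17*(-6))/(-1)² = -102*1 = -102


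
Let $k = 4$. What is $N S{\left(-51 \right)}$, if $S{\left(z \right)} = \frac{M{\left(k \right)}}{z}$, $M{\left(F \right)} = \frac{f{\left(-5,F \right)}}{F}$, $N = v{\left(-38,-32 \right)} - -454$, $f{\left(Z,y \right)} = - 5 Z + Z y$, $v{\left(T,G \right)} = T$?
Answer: $- \frac{520}{51} \approx -10.196$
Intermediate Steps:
$N = 416$ ($N = -38 - -454 = -38 + 454 = 416$)
$M{\left(F \right)} = \frac{25 - 5 F}{F}$ ($M{\left(F \right)} = \frac{\left(-5\right) \left(-5 + F\right)}{F} = \frac{25 - 5 F}{F}$)
$S{\left(z \right)} = \frac{5}{4 z}$ ($S{\left(z \right)} = \frac{-5 + \frac{25}{4}}{z} = \frac{5}{4 z}$)
$N S{\left(-51 \right)} = 416 \frac{5}{4 \left(-51\right)} = 416 \cdot \frac{5}{4} \left(- \frac{1}{51}\right) = 416 \left(- \frac{5}{204}\right) = - \frac{520}{51}$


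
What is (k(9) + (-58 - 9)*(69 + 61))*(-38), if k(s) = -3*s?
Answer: 332006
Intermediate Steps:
(k(9) + (-58 - 9)*(69 + 61))*(-38) = (-3*9 + (-58 - 9)*(69 + 61))*(-38) = (-27 - 67*130)*(-38) = (-27 - 8710)*(-38) = -8737*(-38) = 332006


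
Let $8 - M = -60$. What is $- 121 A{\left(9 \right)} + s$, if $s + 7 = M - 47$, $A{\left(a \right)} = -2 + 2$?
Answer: $14$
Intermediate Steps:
$M = 68$ ($M = 8 - -60 = 8 + 60 = 68$)
$A{\left(a \right)} = 0$
$s = 14$ ($s = -7 + \left(68 - 47\right) = -7 + 21 = 14$)
$- 121 A{\left(9 \right)} + s = \left(-121\right) 0 + 14 = 0 + 14 = 14$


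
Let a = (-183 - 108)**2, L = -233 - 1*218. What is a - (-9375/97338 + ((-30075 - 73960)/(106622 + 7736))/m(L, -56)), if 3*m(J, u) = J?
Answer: 35426700574387982/418354327567 ≈ 84681.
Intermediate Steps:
L = -451 (L = -233 - 218 = -451)
m(J, u) = J/3
a = 84681 (a = (-291)**2 = 84681)
a - (-9375/97338 + ((-30075 - 73960)/(106622 + 7736))/m(L, -56)) = 84681 - (-9375/97338 + ((-30075 - 73960)/(106622 + 7736))/(((1/3)*(-451)))) = 84681 - (-9375*1/97338 + (-104035/114358)/(-451/3)) = 84681 - (-3125/32446 - 104035*1/114358*(-3/451)) = 84681 - (-3125/32446 - 104035/114358*(-3/451)) = 84681 - (-3125/32446 + 312105/51575458) = 84681 - 1*(-37761686855/418354327567) = 84681 + 37761686855/418354327567 = 35426700574387982/418354327567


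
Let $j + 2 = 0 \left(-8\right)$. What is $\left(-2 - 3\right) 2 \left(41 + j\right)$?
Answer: $-390$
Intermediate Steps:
$j = -2$ ($j = -2 + 0 \left(-8\right) = -2 + 0 = -2$)
$\left(-2 - 3\right) 2 \left(41 + j\right) = \left(-2 - 3\right) 2 \left(41 - 2\right) = \left(-5\right) 2 \cdot 39 = \left(-10\right) 39 = -390$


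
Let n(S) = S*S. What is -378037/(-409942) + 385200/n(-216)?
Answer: 609539419/66410604 ≈ 9.1783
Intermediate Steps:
n(S) = S²
-378037/(-409942) + 385200/n(-216) = -378037/(-409942) + 385200/((-216)²) = -378037*(-1/409942) + 385200/46656 = 378037/409942 + 385200*(1/46656) = 378037/409942 + 2675/324 = 609539419/66410604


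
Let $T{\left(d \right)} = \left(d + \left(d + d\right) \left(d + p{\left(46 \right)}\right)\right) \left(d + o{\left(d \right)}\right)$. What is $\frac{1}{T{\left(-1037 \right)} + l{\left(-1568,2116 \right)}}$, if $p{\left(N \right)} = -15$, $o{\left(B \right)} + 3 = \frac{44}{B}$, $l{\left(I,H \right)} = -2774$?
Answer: $- \frac{1}{2268138746} \approx -4.4089 \cdot 10^{-10}$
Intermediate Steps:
$o{\left(B \right)} = -3 + \frac{44}{B}$
$T{\left(d \right)} = \left(d + 2 d \left(-15 + d\right)\right) \left(-3 + d + \frac{44}{d}\right)$ ($T{\left(d \right)} = \left(d + \left(d + d\right) \left(d - 15\right)\right) \left(d - \left(3 - \frac{44}{d}\right)\right) = \left(d + 2 d \left(-15 + d\right)\right) \left(-3 + d + \frac{44}{d}\right)$)
$\frac{1}{T{\left(-1037 \right)} + l{\left(-1568,2116 \right)}} = \frac{1}{\left(-1276 - 1037 \left(175 - -36295 + 2 \left(-1037\right)^{2}\right)\right) - 2774} = \frac{1}{\left(-1276 - 1037 \left(175 + 36295 + 2 \cdot 1075369\right)\right) - 2774} = \frac{1}{\left(-1276 - 1037 \left(175 + 36295 + 2150738\right)\right) - 2774} = \frac{1}{\left(-1276 - 2268134696\right) - 2774} = \frac{1}{-2268135972 - 2774} = \frac{1}{-2268138746} = - \frac{1}{2268138746}$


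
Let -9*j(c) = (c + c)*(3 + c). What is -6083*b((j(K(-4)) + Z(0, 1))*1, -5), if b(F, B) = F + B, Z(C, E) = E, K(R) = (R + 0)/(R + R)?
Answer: 480557/18 ≈ 26698.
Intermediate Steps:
K(R) = ½ (K(R) = R/((2*R)) = R*(1/(2*R)) = ½)
j(c) = -2*c*(3 + c)/9 (j(c) = -(c + c)*(3 + c)/9 = -2*c*(3 + c)/9)
b(F, B) = B + F
-6083*b((j(K(-4)) + Z(0, 1))*1, -5) = -6083*(-5 + (-2/9*½*(3 + ½) + 1)*1) = -6083*(-5 + (-2/9*½*7/2 + 1)*1) = -6083*(-5 + (-7/18 + 1)*1) = -6083*(-5 + (11/18)*1) = -6083*(-5 + 11/18) = -6083*(-79/18) = 480557/18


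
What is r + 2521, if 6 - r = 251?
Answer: 2276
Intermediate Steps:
r = -245 (r = 6 - 1*251 = 6 - 251 = -245)
r + 2521 = -245 + 2521 = 2276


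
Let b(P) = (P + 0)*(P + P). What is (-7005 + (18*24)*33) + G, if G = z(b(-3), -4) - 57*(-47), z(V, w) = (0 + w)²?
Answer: 9946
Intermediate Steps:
b(P) = 2*P² (b(P) = P*(2*P) = 2*P²)
z(V, w) = w²
G = 2695 (G = (-4)² - 57*(-47) = 16 + 2679 = 2695)
(-7005 + (18*24)*33) + G = (-7005 + (18*24)*33) + 2695 = (-7005 + 432*33) + 2695 = (-7005 + 14256) + 2695 = 7251 + 2695 = 9946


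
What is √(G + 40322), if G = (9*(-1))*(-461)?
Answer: √44471 ≈ 210.88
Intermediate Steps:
G = 4149 (G = -9*(-461) = 4149)
√(G + 40322) = √(4149 + 40322) = √44471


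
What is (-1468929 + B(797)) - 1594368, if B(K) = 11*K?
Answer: -3054530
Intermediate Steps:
(-1468929 + B(797)) - 1594368 = (-1468929 + 11*797) - 1594368 = (-1468929 + 8767) - 1594368 = -1460162 - 1594368 = -3054530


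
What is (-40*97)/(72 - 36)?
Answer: -970/9 ≈ -107.78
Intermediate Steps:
(-40*97)/(72 - 36) = -3880/36 = -3880*1/36 = -970/9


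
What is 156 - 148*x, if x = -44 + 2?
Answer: 6372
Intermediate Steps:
x = -42
156 - 148*x = 156 - 148*(-42) = 156 + 6216 = 6372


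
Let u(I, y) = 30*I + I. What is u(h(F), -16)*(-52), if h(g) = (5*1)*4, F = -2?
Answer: -32240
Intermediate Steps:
h(g) = 20 (h(g) = 5*4 = 20)
u(I, y) = 31*I
u(h(F), -16)*(-52) = (31*20)*(-52) = 620*(-52) = -32240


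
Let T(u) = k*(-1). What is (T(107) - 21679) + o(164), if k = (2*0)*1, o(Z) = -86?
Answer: -21765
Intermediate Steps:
k = 0 (k = 0*1 = 0)
T(u) = 0 (T(u) = 0*(-1) = 0)
(T(107) - 21679) + o(164) = (0 - 21679) - 86 = -21679 - 86 = -21765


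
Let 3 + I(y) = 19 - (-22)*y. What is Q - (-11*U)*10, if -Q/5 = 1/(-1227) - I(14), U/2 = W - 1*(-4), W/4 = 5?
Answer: 8466305/1227 ≈ 6900.0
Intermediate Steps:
W = 20 (W = 4*5 = 20)
U = 48 (U = 2*(20 - 1*(-4)) = 2*(20 + 4) = 2*24 = 48)
I(y) = 16 + 22*y (I(y) = -3 + (19 - (-22)*y) = -3 + (19 + 22*y) = 16 + 22*y)
Q = 1987745/1227 (Q = -5*(1/(-1227) - (16 + 22*14)) = -5*(-1/1227 - (16 + 308)) = -5*(-1/1227 - 1*324) = -5*(-1/1227 - 324) = -5*(-397549/1227) = 1987745/1227 ≈ 1620.0)
Q - (-11*U)*10 = 1987745/1227 - (-11*48)*10 = 1987745/1227 - (-528)*10 = 1987745/1227 - 1*(-5280) = 1987745/1227 + 5280 = 8466305/1227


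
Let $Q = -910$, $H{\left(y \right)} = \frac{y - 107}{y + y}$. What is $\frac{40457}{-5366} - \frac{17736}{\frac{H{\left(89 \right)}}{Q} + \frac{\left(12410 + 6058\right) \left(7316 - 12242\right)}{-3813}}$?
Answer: $- \frac{36386089542587581}{4392925451216238} \approx -8.2829$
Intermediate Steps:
$H{\left(y \right)} = \frac{-107 + y}{2 y}$
$\frac{40457}{-5366} - \frac{17736}{\frac{H{\left(89 \right)}}{Q} + \frac{\left(12410 + 6058\right) \left(7316 - 12242\right)}{-3813}} = \frac{40457}{-5366} - \frac{17736}{\frac{\frac{1}{2} \cdot \frac{1}{89} \left(-107 + 89\right)}{-910} + \frac{\left(12410 + 6058\right) \left(7316 - 12242\right)}{-3813}} = 40457 \left(- \frac{1}{5366}\right) - \frac{17736}{\frac{1}{2} \cdot \frac{1}{89} \left(-18\right) \left(- \frac{1}{910}\right) + 18468 \left(-4926\right) \left(- \frac{1}{3813}\right)} = - \frac{40457}{5366} - \frac{17736}{\left(- \frac{9}{89}\right) \left(- \frac{1}{910}\right) - - \frac{30324456}{1271}} = - \frac{40457}{5366} - \frac{17736}{\frac{9}{80990} + \frac{30324456}{1271}} = - \frac{40457}{5366} - \frac{17736}{\frac{2455977702879}{102938290}} = - \frac{40457}{5366} - \frac{608571170480}{818659234293} = - \frac{36386089542587581}{4392925451216238}$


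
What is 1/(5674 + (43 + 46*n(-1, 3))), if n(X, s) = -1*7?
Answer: 1/5395 ≈ 0.00018536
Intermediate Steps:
n(X, s) = -7
1/(5674 + (43 + 46*n(-1, 3))) = 1/(5674 + (43 + 46*(-7))) = 1/(5674 + (43 - 322)) = 1/(5674 - 279) = 1/5395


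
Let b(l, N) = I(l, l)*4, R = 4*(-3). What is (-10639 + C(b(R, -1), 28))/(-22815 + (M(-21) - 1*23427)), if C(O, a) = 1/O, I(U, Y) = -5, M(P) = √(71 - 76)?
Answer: 4919709501/21383225690 + 212781*I*√5/42766451380 ≈ 0.23007 + 1.1125e-5*I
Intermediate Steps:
R = -12
M(P) = I*√5 (M(P) = √(-5) = I*√5)
b(l, N) = -20 (b(l, N) = -5*4 = -20)
(-10639 + C(b(R, -1), 28))/(-22815 + (M(-21) - 1*23427)) = (-10639 + 1/(-20))/(-22815 + (I*√5 - 1*23427)) = (-10639 - 1/20)/(-22815 + (I*√5 - 23427)) = -212781/(20*(-22815 + (-23427 + I*√5))) = -212781/(20*(-46242 + I*√5))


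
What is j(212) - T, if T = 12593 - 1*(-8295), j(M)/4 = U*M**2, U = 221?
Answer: 39709608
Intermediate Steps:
j(M) = 884*M**2 (j(M) = 4*(221*M**2) = 884*M**2)
T = 20888 (T = 12593 + 8295 = 20888)
j(212) - T = 884*212**2 - 1*20888 = 884*44944 - 20888 = 39730496 - 20888 = 39709608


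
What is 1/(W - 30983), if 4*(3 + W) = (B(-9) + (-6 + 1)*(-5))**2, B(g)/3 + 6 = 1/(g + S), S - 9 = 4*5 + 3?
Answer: -529/16384870 ≈ -3.2286e-5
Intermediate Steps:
S = 32 (S = 9 + (4*5 + 3) = 9 + (20 + 3) = 9 + 23 = 32)
B(g) = -18 + 3/(32 + g) (B(g) = -18 + 3/(g + 32) = -18 + 3/(32 + g))
W = 5137/529 (W = -3 + (3*(-191 - 6*(-9))/(32 - 9) + (-6 + 1)*(-5))**2/4 = -3 + (3*(-191 + 54)/23 - 5*(-5))**2/4 = -3 + (3*(1/23)*(-137) + 25)**2/4 = -3 + (-411/23 + 25)**2/4 = -3 + (164/23)**2/4 = -3 + (1/4)*(26896/529) = -3 + 6724/529 = 5137/529 ≈ 9.7108)
1/(W - 30983) = 1/(5137/529 - 30983) = 1/(-16384870/529) = -529/16384870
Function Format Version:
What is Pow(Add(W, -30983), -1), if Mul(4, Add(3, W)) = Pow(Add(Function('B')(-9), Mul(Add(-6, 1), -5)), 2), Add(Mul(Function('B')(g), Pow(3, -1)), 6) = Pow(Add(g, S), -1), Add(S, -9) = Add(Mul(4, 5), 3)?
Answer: Rational(-529, 16384870) ≈ -3.2286e-5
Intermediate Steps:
S = 32 (S = Add(9, Add(Mul(4, 5), 3)) = Add(9, Add(20, 3)) = Add(9, 23) = 32)
Function('B')(g) = Add(-18, Mul(3, Pow(Add(32, g), -1))) (Function('B')(g) = Add(-18, Mul(3, Pow(Add(g, 32), -1))) = Add(-18, Mul(3, Pow(Add(32, g), -1))))
W = Rational(5137, 529) (W = Add(-3, Mul(Rational(1, 4), Pow(Add(Mul(3, Pow(Add(32, -9), -1), Add(-191, Mul(-6, -9))), Mul(Add(-6, 1), -5)), 2))) = Add(-3, Mul(Rational(1, 4), Pow(Add(Mul(3, Pow(23, -1), Add(-191, 54)), Mul(-5, -5)), 2))) = Add(-3, Mul(Rational(1, 4), Pow(Add(Mul(3, Rational(1, 23), -137), 25), 2))) = Add(-3, Mul(Rational(1, 4), Pow(Add(Rational(-411, 23), 25), 2))) = Add(-3, Mul(Rational(1, 4), Pow(Rational(164, 23), 2))) = Add(-3, Mul(Rational(1, 4), Rational(26896, 529))) = Add(-3, Rational(6724, 529)) = Rational(5137, 529) ≈ 9.7108)
Pow(Add(W, -30983), -1) = Pow(Add(Rational(5137, 529), -30983), -1) = Pow(Rational(-16384870, 529), -1) = Rational(-529, 16384870)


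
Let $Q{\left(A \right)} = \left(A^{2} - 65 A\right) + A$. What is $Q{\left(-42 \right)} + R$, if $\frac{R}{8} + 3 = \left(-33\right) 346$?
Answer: $-86916$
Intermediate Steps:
$Q{\left(A \right)} = A^{2} - 64 A$
$R = -91368$ ($R = -24 + 8 \left(\left(-33\right) 346\right) = -24 + 8 \left(-11418\right) = -24 - 91344 = -91368$)
$Q{\left(-42 \right)} + R = - 42 \left(-64 - 42\right) - 91368 = \left(-42\right) \left(-106\right) - 91368 = 4452 - 91368 = -86916$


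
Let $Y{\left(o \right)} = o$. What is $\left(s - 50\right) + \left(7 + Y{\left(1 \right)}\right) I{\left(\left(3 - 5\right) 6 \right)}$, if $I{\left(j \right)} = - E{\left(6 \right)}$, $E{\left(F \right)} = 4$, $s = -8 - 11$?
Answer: $-101$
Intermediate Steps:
$s = -19$ ($s = -8 - 11 = -19$)
$I{\left(j \right)} = -4$ ($I{\left(j \right)} = \left(-1\right) 4 = -4$)
$\left(s - 50\right) + \left(7 + Y{\left(1 \right)}\right) I{\left(\left(3 - 5\right) 6 \right)} = \left(-19 - 50\right) + \left(7 + 1\right) \left(-4\right) = -69 + 8 \left(-4\right) = -69 - 32 = -101$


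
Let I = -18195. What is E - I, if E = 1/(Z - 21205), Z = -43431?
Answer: 1176052019/64636 ≈ 18195.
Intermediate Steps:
E = -1/64636 (E = 1/(-43431 - 21205) = 1/(-64636) = -1/64636 ≈ -1.5471e-5)
E - I = -1/64636 - 1*(-18195) = -1/64636 + 18195 = 1176052019/64636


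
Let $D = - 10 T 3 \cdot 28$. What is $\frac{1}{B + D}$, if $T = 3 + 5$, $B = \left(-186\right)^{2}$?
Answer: $\frac{1}{27876} \approx 3.5873 \cdot 10^{-5}$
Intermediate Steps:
$B = 34596$
$T = 8$
$D = -6720$ ($D = \left(-10\right) 8 \cdot 3 \cdot 28 = \left(-80\right) 3 \cdot 28 = \left(-240\right) 28 = -6720$)
$\frac{1}{B + D} = \frac{1}{34596 - 6720} = \frac{1}{27876}$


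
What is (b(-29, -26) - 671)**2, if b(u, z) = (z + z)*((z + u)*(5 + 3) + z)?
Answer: 555120721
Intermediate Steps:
b(u, z) = 2*z*(8*u + 9*z) (b(u, z) = (2*z)*((u + z)*8 + z) = (2*z)*((8*u + 8*z) + z) = (2*z)*(8*u + 9*z) = 2*z*(8*u + 9*z))
(b(-29, -26) - 671)**2 = (2*(-26)*(8*(-29) + 9*(-26)) - 671)**2 = (2*(-26)*(-232 - 234) - 671)**2 = (2*(-26)*(-466) - 671)**2 = (24232 - 671)**2 = 23561**2 = 555120721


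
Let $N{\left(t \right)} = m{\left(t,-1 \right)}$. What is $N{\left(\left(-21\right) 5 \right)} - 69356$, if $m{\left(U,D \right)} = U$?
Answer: $-69461$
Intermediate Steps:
$N{\left(t \right)} = t$
$N{\left(\left(-21\right) 5 \right)} - 69356 = \left(-21\right) 5 - 69356 = -105 - 69356 = -69461$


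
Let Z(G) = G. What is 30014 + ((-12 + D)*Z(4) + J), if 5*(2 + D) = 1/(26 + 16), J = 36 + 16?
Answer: 3151052/105 ≈ 30010.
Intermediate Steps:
J = 52
D = -419/210 (D = -2 + 1/(5*(26 + 16)) = -2 + (1/5)/42 = -2 + (1/5)*(1/42) = -2 + 1/210 = -419/210 ≈ -1.9952)
30014 + ((-12 + D)*Z(4) + J) = 30014 + ((-12 - 419/210)*4 + 52) = 30014 + (-2939/210*4 + 52) = 30014 + (-5878/105 + 52) = 30014 - 418/105 = 3151052/105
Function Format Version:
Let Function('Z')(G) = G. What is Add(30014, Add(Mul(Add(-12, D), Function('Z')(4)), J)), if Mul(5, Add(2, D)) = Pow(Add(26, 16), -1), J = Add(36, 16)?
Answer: Rational(3151052, 105) ≈ 30010.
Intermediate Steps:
J = 52
D = Rational(-419, 210) (D = Add(-2, Mul(Rational(1, 5), Pow(Add(26, 16), -1))) = Add(-2, Mul(Rational(1, 5), Pow(42, -1))) = Add(-2, Mul(Rational(1, 5), Rational(1, 42))) = Add(-2, Rational(1, 210)) = Rational(-419, 210) ≈ -1.9952)
Add(30014, Add(Mul(Add(-12, D), Function('Z')(4)), J)) = Add(30014, Add(Mul(Add(-12, Rational(-419, 210)), 4), 52)) = Add(30014, Add(Mul(Rational(-2939, 210), 4), 52)) = Add(30014, Add(Rational(-5878, 105), 52)) = Add(30014, Rational(-418, 105)) = Rational(3151052, 105)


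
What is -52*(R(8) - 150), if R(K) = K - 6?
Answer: 7696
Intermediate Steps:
R(K) = -6 + K
-52*(R(8) - 150) = -52*((-6 + 8) - 150) = -52*(2 - 150) = -52*(-148) = 7696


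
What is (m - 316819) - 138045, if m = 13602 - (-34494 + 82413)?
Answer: -489181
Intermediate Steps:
m = -34317 (m = 13602 - 1*47919 = 13602 - 47919 = -34317)
(m - 316819) - 138045 = (-34317 - 316819) - 138045 = -351136 - 138045 = -489181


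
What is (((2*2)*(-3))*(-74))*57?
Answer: 50616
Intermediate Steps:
(((2*2)*(-3))*(-74))*57 = ((4*(-3))*(-74))*57 = -12*(-74)*57 = 888*57 = 50616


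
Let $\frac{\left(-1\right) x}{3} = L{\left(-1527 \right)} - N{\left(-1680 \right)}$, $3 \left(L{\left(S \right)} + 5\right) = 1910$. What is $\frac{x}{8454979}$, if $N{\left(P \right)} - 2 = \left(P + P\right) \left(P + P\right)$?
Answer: $\frac{2605147}{650383} \approx 4.0056$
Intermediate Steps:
$N{\left(P \right)} = 2 + 4 P^{2}$ ($N{\left(P \right)} = 2 + \left(P + P\right) \left(P + P\right) = 2 + 2 P 2 P = 2 + 4 P^{2}$)
$L{\left(S \right)} = \frac{1895}{3}$ ($L{\left(S \right)} = -5 + \frac{1}{3} \cdot 1910 = -5 + \frac{1910}{3} = \frac{1895}{3}$)
$x = 33866911$ ($x = - 3 \left(\frac{1895}{3} - \left(2 + 4 \left(-1680\right)^{2}\right)\right) = - 3 \left(\frac{1895}{3} - \left(2 + 4 \cdot 2822400\right)\right) = - 3 \left(\frac{1895}{3} - \left(2 + 11289600\right)\right) = - 3 \left(\frac{1895}{3} - 11289602\right) = \left(-3\right) \left(- \frac{33866911}{3}\right) = 33866911$)
$\frac{x}{8454979} = \frac{33866911}{8454979} = 33866911 \cdot \frac{1}{8454979} = \frac{2605147}{650383}$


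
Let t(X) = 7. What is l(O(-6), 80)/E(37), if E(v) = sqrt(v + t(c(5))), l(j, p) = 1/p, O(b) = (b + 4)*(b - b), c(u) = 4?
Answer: sqrt(11)/1760 ≈ 0.0018844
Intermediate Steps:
O(b) = 0 (O(b) = (4 + b)*0 = 0)
E(v) = sqrt(7 + v) (E(v) = sqrt(v + 7) = sqrt(7 + v))
l(O(-6), 80)/E(37) = 1/(80*(sqrt(7 + 37))) = 1/(80*(sqrt(44))) = 1/(80*((2*sqrt(11)))) = (sqrt(11)/22)/80 = sqrt(11)/1760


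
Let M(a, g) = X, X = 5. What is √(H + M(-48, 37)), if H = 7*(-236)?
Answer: 3*I*√183 ≈ 40.583*I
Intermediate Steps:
M(a, g) = 5
H = -1652
√(H + M(-48, 37)) = √(-1652 + 5) = √(-1647) = 3*I*√183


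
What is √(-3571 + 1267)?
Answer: 48*I ≈ 48.0*I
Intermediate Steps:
√(-3571 + 1267) = √(-2304) = 48*I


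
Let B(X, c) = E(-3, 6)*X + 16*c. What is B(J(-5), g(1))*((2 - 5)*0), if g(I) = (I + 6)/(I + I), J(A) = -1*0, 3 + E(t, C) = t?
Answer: 0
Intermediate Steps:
E(t, C) = -3 + t
J(A) = 0
g(I) = (6 + I)/(2*I) (g(I) = (6 + I)/((2*I)) = (6 + I)*(1/(2*I)) = (6 + I)/(2*I))
B(X, c) = -6*X + 16*c (B(X, c) = (-3 - 3)*X + 16*c = -6*X + 16*c)
B(J(-5), g(1))*((2 - 5)*0) = (-6*0 + 16*((½)*(6 + 1)/1))*((2 - 5)*0) = (0 + 16*((½)*1*7))*(-3*0) = (0 + 16*(7/2))*0 = (0 + 56)*0 = 56*0 = 0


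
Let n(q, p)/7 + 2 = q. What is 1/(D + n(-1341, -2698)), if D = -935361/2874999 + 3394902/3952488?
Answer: -631299947084/5934513950496299 ≈ -0.00010638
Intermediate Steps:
n(q, p) = -14 + 7*q
D = 336852040385/631299947084 (D = -935361*1/2874999 + 3394902*(1/3952488) = -311787/958333 + 565817/658748 = 336852040385/631299947084 ≈ 0.53358)
1/(D + n(-1341, -2698)) = 1/(336852040385/631299947084 + (-14 + 7*(-1341))) = 1/(336852040385/631299947084 + (-14 - 9387)) = 1/(336852040385/631299947084 - 9401) = 1/(-5934513950496299/631299947084) = -631299947084/5934513950496299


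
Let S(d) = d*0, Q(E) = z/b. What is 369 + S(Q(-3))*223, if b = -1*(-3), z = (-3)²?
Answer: 369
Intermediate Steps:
z = 9
b = 3
Q(E) = 3 (Q(E) = 9/3 = 9*(⅓) = 3)
S(d) = 0
369 + S(Q(-3))*223 = 369 + 0*223 = 369 + 0 = 369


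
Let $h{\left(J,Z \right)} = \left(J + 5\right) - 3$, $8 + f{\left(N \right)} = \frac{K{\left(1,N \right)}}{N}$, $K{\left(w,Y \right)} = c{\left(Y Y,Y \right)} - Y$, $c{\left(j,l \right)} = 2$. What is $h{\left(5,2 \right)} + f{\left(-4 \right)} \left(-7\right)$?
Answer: $\frac{147}{2} \approx 73.5$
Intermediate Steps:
$K{\left(w,Y \right)} = 2 - Y$
$f{\left(N \right)} = -8 + \frac{2 - N}{N}$
$h{\left(J,Z \right)} = 2 + J$ ($h{\left(J,Z \right)} = \left(5 + J\right) - 3 = 2 + J$)
$h{\left(5,2 \right)} + f{\left(-4 \right)} \left(-7\right) = \left(2 + 5\right) + \left(-9 + \frac{2}{-4}\right) \left(-7\right) = 7 + \left(-9 + 2 \left(- \frac{1}{4}\right)\right) \left(-7\right) = 7 + \left(-9 - \frac{1}{2}\right) \left(-7\right) = 7 - - \frac{133}{2} = 7 + \frac{133}{2} = \frac{147}{2}$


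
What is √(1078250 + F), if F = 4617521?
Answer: √5695771 ≈ 2386.6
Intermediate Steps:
√(1078250 + F) = √(1078250 + 4617521) = √5695771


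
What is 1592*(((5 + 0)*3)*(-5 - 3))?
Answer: -191040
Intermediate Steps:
1592*(((5 + 0)*3)*(-5 - 3)) = 1592*((5*3)*(-8)) = 1592*(15*(-8)) = 1592*(-120) = -191040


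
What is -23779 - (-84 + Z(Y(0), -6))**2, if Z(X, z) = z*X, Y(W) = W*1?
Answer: -30835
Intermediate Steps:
Y(W) = W
Z(X, z) = X*z
-23779 - (-84 + Z(Y(0), -6))**2 = -23779 - (-84 + 0*(-6))**2 = -23779 - (-84 + 0)**2 = -23779 - 1*(-84)**2 = -23779 - 1*7056 = -23779 - 7056 = -30835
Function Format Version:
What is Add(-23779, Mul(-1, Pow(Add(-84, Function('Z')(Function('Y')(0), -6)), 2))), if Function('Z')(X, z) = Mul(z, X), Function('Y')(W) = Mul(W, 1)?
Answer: -30835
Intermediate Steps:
Function('Y')(W) = W
Function('Z')(X, z) = Mul(X, z)
Add(-23779, Mul(-1, Pow(Add(-84, Function('Z')(Function('Y')(0), -6)), 2))) = Add(-23779, Mul(-1, Pow(Add(-84, Mul(0, -6)), 2))) = Add(-23779, Mul(-1, Pow(Add(-84, 0), 2))) = Add(-23779, Mul(-1, Pow(-84, 2))) = Add(-23779, Mul(-1, 7056)) = Add(-23779, -7056) = -30835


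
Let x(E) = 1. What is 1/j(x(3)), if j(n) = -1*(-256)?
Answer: 1/256 ≈ 0.0039063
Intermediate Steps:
j(n) = 256
1/j(x(3)) = 1/256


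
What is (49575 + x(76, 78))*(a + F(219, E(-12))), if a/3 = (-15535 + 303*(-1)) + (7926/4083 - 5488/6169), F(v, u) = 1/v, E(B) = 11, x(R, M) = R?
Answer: -4337482389648174025/1838725971 ≈ -2.3590e+9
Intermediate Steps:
a = -398901483636/8396009 (a = 3*((-15535 + 303*(-1)) + (7926/4083 - 5488/6169)) = 3*((-15535 - 303) + (7926*(1/4083) - 5488*1/6169)) = 3*(-15838 + (2642/1361 - 5488/6169)) = 3*(-15838 + 8829330/8396009) = 3*(-132967161212/8396009) = -398901483636/8396009 ≈ -47511.)
(49575 + x(76, 78))*(a + F(219, E(-12))) = (49575 + 76)*(-398901483636/8396009 + 1/219) = 49651*(-398901483636/8396009 + 1/219) = 49651*(-87359416520275/1838725971) = -4337482389648174025/1838725971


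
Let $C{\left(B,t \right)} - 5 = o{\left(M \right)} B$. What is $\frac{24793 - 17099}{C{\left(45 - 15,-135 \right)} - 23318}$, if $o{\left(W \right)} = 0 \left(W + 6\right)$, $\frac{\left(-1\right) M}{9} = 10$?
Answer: $- \frac{7694}{23313} \approx -0.33003$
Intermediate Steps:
$M = -90$ ($M = \left(-9\right) 10 = -90$)
$o{\left(W \right)} = 0$ ($o{\left(W \right)} = 0 \left(6 + W\right) = 0$)
$C{\left(B,t \right)} = 5$ ($C{\left(B,t \right)} = 5 + 0 B = 5 + 0 = 5$)
$\frac{24793 - 17099}{C{\left(45 - 15,-135 \right)} - 23318} = \frac{24793 - 17099}{5 - 23318} = \frac{7694}{-23313} = 7694 \left(- \frac{1}{23313}\right) = - \frac{7694}{23313}$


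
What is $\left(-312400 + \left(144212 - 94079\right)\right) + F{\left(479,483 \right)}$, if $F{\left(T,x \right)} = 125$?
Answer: $-262142$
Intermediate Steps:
$\left(-312400 + \left(144212 - 94079\right)\right) + F{\left(479,483 \right)} = \left(-312400 + \left(144212 - 94079\right)\right) + 125 = \left(-312400 + 50133\right) + 125 = -262267 + 125 = -262142$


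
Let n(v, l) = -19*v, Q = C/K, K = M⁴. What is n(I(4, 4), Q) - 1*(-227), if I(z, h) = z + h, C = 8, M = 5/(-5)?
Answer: 75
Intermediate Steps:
M = -1 (M = 5*(-⅕) = -1)
I(z, h) = h + z
K = 1 (K = (-1)⁴ = 1)
Q = 8 (Q = 8/1 = 8*1 = 8)
n(I(4, 4), Q) - 1*(-227) = -19*(4 + 4) - 1*(-227) = -19*8 + 227 = -152 + 227 = 75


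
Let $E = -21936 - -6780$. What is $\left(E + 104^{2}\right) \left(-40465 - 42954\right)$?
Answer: $362038460$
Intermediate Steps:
$E = -15156$ ($E = -21936 + 6780 = -15156$)
$\left(E + 104^{2}\right) \left(-40465 - 42954\right) = \left(-15156 + 104^{2}\right) \left(-40465 - 42954\right) = \left(-15156 + 10816\right) \left(-83419\right) = \left(-4340\right) \left(-83419\right) = 362038460$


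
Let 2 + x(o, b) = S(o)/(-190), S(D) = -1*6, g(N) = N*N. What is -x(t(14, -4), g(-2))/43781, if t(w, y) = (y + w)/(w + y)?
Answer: 187/4159195 ≈ 4.4961e-5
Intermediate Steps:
t(w, y) = 1 (t(w, y) = (w + y)/(w + y) = 1)
g(N) = N²
S(D) = -6
x(o, b) = -187/95 (x(o, b) = -2 - 6/(-190) = -2 - 6*(-1/190) = -2 + 3/95 = -187/95)
-x(t(14, -4), g(-2))/43781 = -(-187)/(95*43781) = -1*(-187/4159195) = 187/4159195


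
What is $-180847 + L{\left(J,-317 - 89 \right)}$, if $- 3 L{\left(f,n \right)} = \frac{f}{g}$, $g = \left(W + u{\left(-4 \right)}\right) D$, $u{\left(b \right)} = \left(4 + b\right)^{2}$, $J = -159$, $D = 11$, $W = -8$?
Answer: $- \frac{15914589}{88} \approx -1.8085 \cdot 10^{5}$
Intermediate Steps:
$g = -88$ ($g = \left(-8 + \left(4 - 4\right)^{2}\right) 11 = \left(-8 + 0^{2}\right) 11 = \left(-8 + 0\right) 11 = \left(-8\right) 11 = -88$)
$L{\left(f,n \right)} = \frac{f}{264}$ ($L{\left(f,n \right)} = - \frac{f \frac{1}{-88}}{3} = - \frac{f \left(- \frac{1}{88}\right)}{3} = - \frac{\left(- \frac{1}{88}\right) f}{3} = \frac{f}{264}$)
$-180847 + L{\left(J,-317 - 89 \right)} = -180847 + \frac{1}{264} \left(-159\right) = -180847 - \frac{53}{88} = - \frac{15914589}{88}$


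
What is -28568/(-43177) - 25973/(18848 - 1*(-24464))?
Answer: 115900995/1870082224 ≈ 0.061976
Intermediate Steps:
-28568/(-43177) - 25973/(18848 - 1*(-24464)) = -28568*(-1/43177) - 25973/(18848 + 24464) = 28568/43177 - 25973/43312 = 115900995/1870082224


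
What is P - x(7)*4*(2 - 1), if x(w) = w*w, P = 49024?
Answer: 48828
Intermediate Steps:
x(w) = w**2
P - x(7)*4*(2 - 1) = 49024 - 7**2*4*(2 - 1) = 49024 - 49*4*1 = 49024 - 49*4 = 49024 - 1*196 = 49024 - 196 = 48828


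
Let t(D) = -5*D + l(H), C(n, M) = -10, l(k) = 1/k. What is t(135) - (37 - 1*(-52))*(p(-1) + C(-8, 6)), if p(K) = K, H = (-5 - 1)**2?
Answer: 10945/36 ≈ 304.03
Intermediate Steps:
H = 36 (H = (-6)**2 = 36)
t(D) = 1/36 - 5*D (t(D) = -5*D + 1/36 = 1/36 - 5*D)
t(135) - (37 - 1*(-52))*(p(-1) + C(-8, 6)) = (1/36 - 5*135) - (37 - 1*(-52))*(-1 - 10) = (1/36 - 675) - (37 + 52)*(-11) = -24299/36 - 89*(-11) = -24299/36 - 1*(-979) = -24299/36 + 979 = 10945/36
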